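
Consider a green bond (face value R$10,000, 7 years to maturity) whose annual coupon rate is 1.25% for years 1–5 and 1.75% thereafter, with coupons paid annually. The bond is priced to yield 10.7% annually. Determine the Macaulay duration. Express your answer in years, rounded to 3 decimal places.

6.631 years

Periodic yield y = 0.107. Discount each cash flow and weight by its year:
  t   CF        PV=CF/(1+0.107)^t    t·PV
  1       125.00       112.9178       112.9178
  2       125.00       102.0034       204.0069
  3       125.00        92.1440       276.4321
  4       125.00        83.2376       332.9504
  5       125.00        75.1920       375.9602
  6       175.00        95.0938       570.5630
  7    10,175.00     4,994.6041    34,962.2289
  Σ                  5,555.1928    36,835.0592
Price P = Σ PV = 5,555.1928.
Macaulay duration = Σ(t·PV) / P = 36,835.0592 / 5,555.1928 = 6.63074 years.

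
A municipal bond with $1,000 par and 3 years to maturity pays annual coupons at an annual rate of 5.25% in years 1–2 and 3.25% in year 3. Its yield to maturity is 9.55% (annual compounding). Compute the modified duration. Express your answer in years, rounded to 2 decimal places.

2.59 years

Periodic yield y = 0.0955. First find Macaulay duration:
  t   CF        PV=CF/(1+0.0955)^t    t·PV
  1        52.50        47.9233        47.9233
  2        52.50        43.7456        87.4912
  3     1,032.50       785.3313     2,355.9939
  Σ                    877.0003     2,491.4085
P = 877.0003; Macaulay duration = 2,491.4085 / 877.0003 = 2.84083 years.
Modified duration = D_Mac / (1 + y) = 2.84083 / 1.0955 = 2.59318 years.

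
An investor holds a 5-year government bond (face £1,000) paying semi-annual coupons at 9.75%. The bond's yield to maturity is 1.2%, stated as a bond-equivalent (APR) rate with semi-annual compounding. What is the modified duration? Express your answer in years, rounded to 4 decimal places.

4.2156 years

Periodic yield y = 0.006. First find Macaulay duration:
  t   CF        PV=CF/(1+0.006)^t    t·PV
  1        48.75        48.4592        48.4592
  2        48.75        48.1702        96.3404
  3        48.75        47.8829       143.6488
  4        48.75        47.5973       190.3894
  5        48.75        47.3135       236.5673
  6        48.75        47.0313       282.1876
  7        48.75        46.7508       327.2554
  8        48.75        46.4719       371.7755
  9        48.75        46.1948       415.7529
  10    1,048.75       987.8526     9,878.5264
  Σ                  1,413.7246    11,990.9030
P = 1,413.7246; Macaulay duration = 11,990.9030 / 1,413.7246 = 8.48178 half-year periods = 4.24089 years.
Modified duration = D_Mac / (1 + y) = 4.24089 / 1.006 = 4.21560 years.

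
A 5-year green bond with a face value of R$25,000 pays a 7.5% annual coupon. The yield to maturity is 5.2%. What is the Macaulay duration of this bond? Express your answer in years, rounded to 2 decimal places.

Periodic yield y = 0.052. Discount each cash flow and weight by its year:
  t   CF        PV=CF/(1+0.052)^t    t·PV
  1     1,875.00     1,782.3194     1,782.3194
  2     1,875.00     1,694.2200     3,388.4399
  3     1,875.00     1,610.4752     4,831.4257
  4     1,875.00     1,530.8700     6,123.4800
  5    26,875.00    20,857.8612   104,289.3062
  Σ                 27,475.7458   120,414.9712
Price P = Σ PV = 27,475.7458.
Macaulay duration = Σ(t·PV) / P = 120,414.9712 / 27,475.7458 = 4.38259 years.

4.38 years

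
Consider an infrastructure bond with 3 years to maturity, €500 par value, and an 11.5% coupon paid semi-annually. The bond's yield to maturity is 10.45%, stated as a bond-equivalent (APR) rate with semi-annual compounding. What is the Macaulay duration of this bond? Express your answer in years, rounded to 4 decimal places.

2.6262 years

Periodic yield y = 0.05225. Discount each cash flow and weight by its period:
  t   CF        PV=CF/(1+0.05225)^t    t·PV
  1        28.75        27.3224        27.3224
  2        28.75        25.9657        51.9314
  3        28.75        24.6764        74.0291
  4        28.75        23.4510        93.8042
  5        28.75        22.2866       111.4328
  6       528.75       389.5263     2,337.1577
  Σ                    513.2284     2,695.6776
Price P = Σ PV = 513.2284.
Macaulay duration = Σ(t·PV) / P = 2,695.6776 / 513.2284 = 5.25239 half-year periods.
In years: 5.25239 / 2 = 2.62620 years.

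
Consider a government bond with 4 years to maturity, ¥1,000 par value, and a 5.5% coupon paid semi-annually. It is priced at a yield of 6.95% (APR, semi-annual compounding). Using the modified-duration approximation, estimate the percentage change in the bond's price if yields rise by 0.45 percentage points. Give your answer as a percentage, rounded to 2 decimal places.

-1.58%

Periodic yield y = 0.03475. Modified duration first:
  t   CF        PV=CF/(1+0.03475)^t    t·PV
  1        27.50        26.5765        26.5765
  2        27.50        25.6840        51.3679
  3        27.50        24.8214        74.4642
  4        27.50        23.9878        95.9513
  5        27.50        23.1822       115.9112
  6        27.50        22.4037       134.4223
  7        27.50        21.6513       151.5593
  8     1,027.50       781.8048     6,254.4387
  Σ                    950.1118     6,904.6914
P = 950.1118; D_Mac = 7.26724 half-year periods = 3.63362 yrs; D_mod = 3.63362/(1+0.03475) = 3.51159 yrs.
ΔP/P ≈ -D_mod · Δy = -3.51159 × (+0.0045) = -0.015802 = -1.5802%.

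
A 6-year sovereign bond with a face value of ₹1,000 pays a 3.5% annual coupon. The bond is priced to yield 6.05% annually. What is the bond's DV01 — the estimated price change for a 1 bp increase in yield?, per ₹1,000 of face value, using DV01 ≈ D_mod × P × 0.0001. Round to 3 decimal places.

₹0.452

Periodic yield y = 0.0605.
  t   CF        PV=CF/(1+0.0605)^t    t·PV
  1        35.00        33.0033        33.0033
  2        35.00        31.1205        62.2410
  3        35.00        29.3451        88.0354
  4        35.00        27.6710       110.6841
  5        35.00        26.0924       130.4622
  6     1,035.00       727.5726     4,365.4354
  Σ                    874.8050     4,789.8614
P = 874.8050; D_Mac = 5.47535 yrs; D_mod = 5.16299 yrs.
DV01 ≈ 5.16299 × 874.8050 × 0.0001 = 0.451661.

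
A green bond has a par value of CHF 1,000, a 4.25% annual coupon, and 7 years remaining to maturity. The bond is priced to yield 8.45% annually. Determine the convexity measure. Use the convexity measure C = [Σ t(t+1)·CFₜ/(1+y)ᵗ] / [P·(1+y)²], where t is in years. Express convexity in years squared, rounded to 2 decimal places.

With y = 0.0845:
  t   CF        PV=CF/(1+0.0845)^t    t·PV        t(t+1)·PV
  1        42.50        39.1886        39.1886          78.3771
  2        42.50        36.1351        72.2703         216.8109
  3        42.50        33.3196        99.9589         399.8356
  4        42.50        30.7235       122.8940         614.4700
  5        42.50        28.3296       141.6482         849.8894
  6        42.50        26.1223       156.7339       1,097.1371
  7     1,042.50       590.8390     4,135.8731      33,086.9851
  Σ                    784.6578     4,768.5670      36,343.5052
P = 784.6578.
Convexity = Σ t(t+1)·PV / [P·(1+y)²] = 36,343.5052 / (784.6578 × 1.176140) = 39.38106.

39.38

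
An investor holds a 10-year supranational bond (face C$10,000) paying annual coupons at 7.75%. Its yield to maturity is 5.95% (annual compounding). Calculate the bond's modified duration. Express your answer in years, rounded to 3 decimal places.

7.069 years

Periodic yield y = 0.0595. First find Macaulay duration:
  t   CF        PV=CF/(1+0.0595)^t    t·PV
  1       775.00       731.4771       731.4771
  2       775.00       690.3984     1,380.7968
  3       775.00       651.6266     1,954.8799
  4       775.00       615.0322     2,460.1288
  5       775.00       580.4929     2,902.4644
  6       775.00       547.8932     3,287.3594
  7       775.00       517.1243     3,619.8703
  8       775.00       488.0834     3,904.6670
  9       775.00       460.6733     4,146.0598
  10   10,775.00     6,045.1582    60,451.5817
  Σ                 11,327.9596    84,839.2852
P = 11,327.9596; Macaulay duration = 84,839.2852 / 11,327.9596 = 7.48937 years.
Modified duration = D_Mac / (1 + y) = 7.48937 / 1.0595 = 7.06878 years.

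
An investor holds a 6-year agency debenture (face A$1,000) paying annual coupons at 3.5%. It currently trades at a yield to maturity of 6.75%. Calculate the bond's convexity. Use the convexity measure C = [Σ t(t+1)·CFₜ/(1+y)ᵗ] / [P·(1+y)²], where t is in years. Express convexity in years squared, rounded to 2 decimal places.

With y = 0.0675:
  t   CF        PV=CF/(1+0.0675)^t    t·PV        t(t+1)·PV
  1        35.00        32.7869        32.7869          65.5738
  2        35.00        30.7137        61.4274         184.2823
  3        35.00        28.7716        86.3149         345.2595
  4        35.00        26.9523       107.8094         539.0468
  5        35.00        25.2481       126.2405         757.4429
  6     1,035.00       699.4119     4,196.4717      29,375.3019
  Σ                    843.8846     4,611.0507      31,266.9071
P = 843.8846.
Convexity = Σ t(t+1)·PV / [P·(1+y)²] = 31,266.9071 / (843.8846 × 1.139556) = 32.51368.

32.51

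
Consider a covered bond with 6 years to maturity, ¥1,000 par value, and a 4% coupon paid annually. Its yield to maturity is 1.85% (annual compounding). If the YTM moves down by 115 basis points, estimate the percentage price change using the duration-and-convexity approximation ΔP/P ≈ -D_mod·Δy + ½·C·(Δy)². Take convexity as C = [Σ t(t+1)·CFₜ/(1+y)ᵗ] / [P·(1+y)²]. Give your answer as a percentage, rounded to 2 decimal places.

With y = 0.0185:
  t   CF        PV=CF/(1+0.0185)^t    t·PV        t(t+1)·PV
  1        40.00        39.2734        39.2734          78.5469
  2        40.00        38.5601        77.1202         231.3605
  3        40.00        37.8597       113.5790         454.3161
  4        40.00        37.1720       148.6880         743.4399
  5        40.00        36.4968       182.4840       1,094.9041
  6     1,040.00       931.6808     5,590.0847      39,130.5930
  Σ                  1,121.0428     6,151.2293      41,733.1605
P = 1,121.0428; D_Mac = 5.48706 yrs; D_mod = 5.38739 yrs; C = 35.88699.
Duration effect: -5.38739 × (-0.0115) = +0.061955
Convexity effect: 0.5 × 35.88699 × (-0.0115)² = +0.0023730
ΔP/P ≈ +0.061955 + 0.0023730 = +0.064328 = +6.4328%.

+6.43%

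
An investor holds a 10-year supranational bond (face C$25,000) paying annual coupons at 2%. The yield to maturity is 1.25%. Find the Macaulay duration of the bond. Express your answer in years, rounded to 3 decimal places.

9.196 years

Periodic yield y = 0.0125. Discount each cash flow and weight by its year:
  t   CF        PV=CF/(1+0.0125)^t    t·PV
  1       500.00       493.8272       493.8272
  2       500.00       487.7305       975.4611
  3       500.00       481.7092     1,445.1275
  4       500.00       475.7621     1,903.0486
  5       500.00       469.8885     2,349.4427
  6       500.00       464.0874     2,784.5246
  7       500.00       458.3580     3,208.5057
  8       500.00       452.6992     3,621.5938
  9       500.00       447.1103     4,023.9931
  10   25,500.00    22,521.1136   225,211.1362
  Σ                 26,752.2861   246,016.6603
Price P = Σ PV = 26,752.2861.
Macaulay duration = Σ(t·PV) / P = 246,016.6603 / 26,752.2861 = 9.19610 years.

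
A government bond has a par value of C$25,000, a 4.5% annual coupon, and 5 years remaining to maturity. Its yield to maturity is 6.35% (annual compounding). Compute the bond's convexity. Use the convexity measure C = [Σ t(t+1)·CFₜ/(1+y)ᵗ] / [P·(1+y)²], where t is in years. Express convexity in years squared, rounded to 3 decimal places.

With y = 0.0635:
  t   CF        PV=CF/(1+0.0635)^t    t·PV        t(t+1)·PV
  1     1,125.00     1,057.8279     1,057.8279       2,115.6559
  2     1,125.00       994.6666     1,989.3332       5,967.9996
  3     1,125.00       935.2765     2,805.8296      11,223.3185
  4     1,125.00       879.4326     3,517.7303      17,588.6514
  5    26,125.00    19,202.9888    96,014.9438     576,089.6631
  Σ                 23,070.1924   105,385.6649     612,985.2884
P = 23,070.1924.
Convexity = Σ t(t+1)·PV / [P·(1+y)²] = 612,985.2884 / (23,070.1924 × 1.131032) = 23.49221.

23.492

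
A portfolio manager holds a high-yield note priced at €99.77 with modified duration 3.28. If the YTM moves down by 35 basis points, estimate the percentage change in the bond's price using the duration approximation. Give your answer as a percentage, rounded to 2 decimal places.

Duration approximation: ΔP/P ≈ -D_mod · Δy = -3.28 × (-0.0035) = +0.011480.
As a percentage: +1.1480%.

+1.15%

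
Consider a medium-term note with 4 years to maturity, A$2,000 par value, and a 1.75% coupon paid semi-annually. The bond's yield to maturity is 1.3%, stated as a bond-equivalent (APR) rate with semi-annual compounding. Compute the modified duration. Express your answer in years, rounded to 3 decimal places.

3.857 years

Periodic yield y = 0.0065. First find Macaulay duration:
  t   CF        PV=CF/(1+0.0065)^t    t·PV
  1        17.50        17.3870        17.3870
  2        17.50        17.2747        34.5494
  3        17.50        17.1631        51.4894
  4        17.50        17.0523        68.2092
  5        17.50        16.9422        84.7109
  6        17.50        16.8328       100.9966
  7        17.50        16.7241       117.0684
  8     2,017.50     1,915.5933    15,324.7464
  Σ                  2,034.9694    15,799.1572
P = 2,034.9694; Macaulay duration = 15,799.1572 / 2,034.9694 = 7.76383 half-year periods = 3.88192 years.
Modified duration = D_Mac / (1 + y) = 3.88192 / 1.0065 = 3.85685 years.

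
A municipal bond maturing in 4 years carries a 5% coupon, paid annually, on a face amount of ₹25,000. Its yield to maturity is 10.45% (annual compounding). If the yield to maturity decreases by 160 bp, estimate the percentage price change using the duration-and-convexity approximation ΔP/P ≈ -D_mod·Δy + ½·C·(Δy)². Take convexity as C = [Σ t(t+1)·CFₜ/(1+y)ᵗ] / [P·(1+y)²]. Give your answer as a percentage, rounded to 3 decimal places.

With y = 0.1045:
  t   CF        PV=CF/(1+0.1045)^t    t·PV        t(t+1)·PV
  1     1,250.00     1,131.7338     1,131.7338       2,263.4676
  2     1,250.00     1,024.6571     2,049.3143       6,147.9429
  3     1,250.00       927.7113     2,783.1339      11,132.5357
  4    26,250.00    17,638.6940    70,554.7761     352,773.8807
  Σ                 20,722.7963    76,518.9582     372,317.8269
P = 20,722.7963; D_Mac = 3.69250 yrs; D_mod = 3.34314 yrs; C = 14.72767.
Duration effect: -3.34314 × (-0.016) = +0.053490
Convexity effect: 0.5 × 14.72767 × (-0.016)² = +0.0018851
ΔP/P ≈ +0.053490 + 0.0018851 = +0.055375 = +5.5375%.

+5.538%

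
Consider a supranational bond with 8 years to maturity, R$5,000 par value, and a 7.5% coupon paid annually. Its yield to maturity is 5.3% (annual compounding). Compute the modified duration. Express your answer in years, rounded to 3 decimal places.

6.094 years

Periodic yield y = 0.053. First find Macaulay duration:
  t   CF        PV=CF/(1+0.053)^t    t·PV
  1       375.00       356.1254       356.1254
  2       375.00       338.2007       676.4014
  3       375.00       321.1783       963.5348
  4       375.00       305.0126     1,220.0504
  5       375.00       289.6606     1,448.3030
  6       375.00       275.0813     1,650.4877
  7       375.00       261.2358     1,828.6505
  8     5,375.00     3,555.9160    28,447.3284
  Σ                  5,702.4107    36,590.8815
P = 5,702.4107; Macaulay duration = 36,590.8815 / 5,702.4107 = 6.41674 years.
Modified duration = D_Mac / (1 + y) = 6.41674 / 1.053 = 6.09377 years.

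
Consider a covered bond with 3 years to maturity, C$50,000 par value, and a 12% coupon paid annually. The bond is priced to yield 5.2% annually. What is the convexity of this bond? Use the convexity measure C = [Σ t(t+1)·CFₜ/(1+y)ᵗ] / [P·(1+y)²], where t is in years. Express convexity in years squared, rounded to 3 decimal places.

With y = 0.052:
  t   CF        PV=CF/(1+0.052)^t    t·PV        t(t+1)·PV
  1     6,000.00     5,703.4221     5,703.4221      11,406.8441
  2     6,000.00     5,421.5039    10,843.0077      32,529.0231
  3    56,000.00    48,099.5272   144,298.5816     577,194.3265
  Σ                 59,224.4531   160,845.0114     621,130.1938
P = 59,224.4531.
Convexity = Σ t(t+1)·PV / [P·(1+y)²] = 621,130.1938 / (59,224.4531 × 1.106704) = 9.47655.

9.477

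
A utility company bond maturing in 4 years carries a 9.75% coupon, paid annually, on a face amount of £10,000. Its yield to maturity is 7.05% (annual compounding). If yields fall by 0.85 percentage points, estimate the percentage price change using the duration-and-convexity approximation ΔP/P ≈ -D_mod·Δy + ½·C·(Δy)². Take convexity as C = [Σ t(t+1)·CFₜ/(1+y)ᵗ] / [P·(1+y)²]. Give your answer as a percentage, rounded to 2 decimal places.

With y = 0.0705:
  t   CF        PV=CF/(1+0.0705)^t    t·PV        t(t+1)·PV
  1       975.00       910.7894       910.7894       1,821.5787
  2       975.00       850.8074     1,701.6149       5,104.8446
  3       975.00       794.7757     2,384.3272       9,537.3089
  4    10,975.00     8,357.1432    33,428.5727     167,142.8634
  Σ                 10,913.5157    38,425.3041     183,606.5955
P = 10,913.5157; D_Mac = 3.52089 yrs; D_mod = 3.28902 yrs; C = 14.68082.
Duration effect: -3.28902 × (-0.0085) = +0.027957
Convexity effect: 0.5 × 14.68082 × (-0.0085)² = +0.0005303
ΔP/P ≈ +0.027957 + 0.0005303 = +0.028487 = +2.8487%.

+2.85%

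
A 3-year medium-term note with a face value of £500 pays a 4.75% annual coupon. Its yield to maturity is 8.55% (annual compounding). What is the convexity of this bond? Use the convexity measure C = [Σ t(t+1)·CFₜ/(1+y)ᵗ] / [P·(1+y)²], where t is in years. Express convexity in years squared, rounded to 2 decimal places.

9.55

With y = 0.0855:
  t   CF        PV=CF/(1+0.0855)^t    t·PV        t(t+1)·PV
  1        23.75        21.8793        21.8793          43.7586
  2        23.75        20.1560        40.3120         120.9359
  3       523.75       409.4818     1,228.4453       4,913.7810
  Σ                    451.5171     1,290.6365       5,078.4755
P = 451.5171.
Convexity = Σ t(t+1)·PV / [P·(1+y)²] = 5,078.4755 / (451.5171 × 1.178310) = 9.54552.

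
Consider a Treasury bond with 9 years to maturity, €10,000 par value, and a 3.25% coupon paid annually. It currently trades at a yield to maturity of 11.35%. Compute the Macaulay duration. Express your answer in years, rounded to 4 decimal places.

Periodic yield y = 0.1135. Discount each cash flow and weight by its year:
  t   CF        PV=CF/(1+0.1135)^t    t·PV
  1       325.00       291.8725       291.8725
  2       325.00       262.1217       524.2433
  3       325.00       235.4034       706.2101
  4       325.00       211.4085       845.6341
  5       325.00       189.8595       949.2973
  6       325.00       170.5069     1,023.0416
  7       325.00       153.1270     1,071.8891
  8       325.00       137.5186     1,100.1492
  9    10,325.00     3,923.5399    35,311.8587
  Σ                  5,575.3579    41,824.1958
Price P = Σ PV = 5,575.3579.
Macaulay duration = Σ(t·PV) / P = 41,824.1958 / 5,575.3579 = 7.50162 years.

7.5016 years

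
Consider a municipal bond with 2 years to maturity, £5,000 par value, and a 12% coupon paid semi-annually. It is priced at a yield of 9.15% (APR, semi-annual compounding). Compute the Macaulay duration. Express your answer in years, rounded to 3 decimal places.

1.841 years

Periodic yield y = 0.04575. Discount each cash flow and weight by its period:
  t   CF        PV=CF/(1+0.04575)^t    t·PV
  1       300.00       286.8754       286.8754
  2       300.00       274.3251       548.6502
  3       300.00       262.3238       786.9713
  4     5,300.00     4,431.6390    17,726.5560
  Σ                  5,255.1633    19,349.0529
Price P = Σ PV = 5,255.1633.
Macaulay duration = Σ(t·PV) / P = 19,349.0529 / 5,255.1633 = 3.68191 half-year periods.
In years: 3.68191 / 2 = 1.84096 years.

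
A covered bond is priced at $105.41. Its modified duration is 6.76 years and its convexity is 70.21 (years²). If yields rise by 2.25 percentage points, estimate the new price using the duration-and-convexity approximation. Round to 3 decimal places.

$91.250

Duration effect: -D_mod·Δy = -6.76 × (+0.0225) = -0.152100
Convexity effect: ½·C·(Δy)² = 0.5 × 70.21 × (0.0225)² = +0.01777190625
ΔP/P ≈ -0.152100 + 0.01777190625 = -0.13432809375
New price ≈ 105.41 × (1 - 0.13432809375) = 91.2504756378125.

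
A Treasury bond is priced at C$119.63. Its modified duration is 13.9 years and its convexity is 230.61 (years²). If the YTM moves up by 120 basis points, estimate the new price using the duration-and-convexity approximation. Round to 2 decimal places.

Duration effect: -D_mod·Δy = -13.9 × (+0.012) = -0.166800
Convexity effect: ½·C·(Δy)² = 0.5 × 230.61 × (0.012)² = +0.01660392
ΔP/P ≈ -0.166800 + 0.01660392 = -0.15019608
New price ≈ 119.63 × (1 - 0.15019608) = 101.6620429496.

C$101.66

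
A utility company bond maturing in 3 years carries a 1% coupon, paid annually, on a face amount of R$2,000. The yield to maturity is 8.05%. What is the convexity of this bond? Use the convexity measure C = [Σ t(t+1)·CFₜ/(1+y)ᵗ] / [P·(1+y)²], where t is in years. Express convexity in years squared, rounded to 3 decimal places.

With y = 0.0805:
  t   CF        PV=CF/(1+0.0805)^t    t·PV        t(t+1)·PV
  1        20.00        18.5099        18.5099          37.0199
  2        20.00        17.1309        34.2618         102.7855
  3     2,020.00     1,601.3160     4,803.9481      19,215.7926
  Σ                  1,636.9569     4,856.7199      19,355.5979
P = 1,636.9569.
Convexity = Σ t(t+1)·PV / [P·(1+y)²] = 19,355.5979 / (1,636.9569 × 1.167480) = 10.12791.

10.128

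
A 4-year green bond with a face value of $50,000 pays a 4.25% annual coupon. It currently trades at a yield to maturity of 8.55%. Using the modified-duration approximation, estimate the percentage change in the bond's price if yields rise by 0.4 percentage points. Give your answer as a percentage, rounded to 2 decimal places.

-1.38%

Periodic yield y = 0.0855. Modified duration first:
  t   CF        PV=CF/(1+0.0855)^t    t·PV
  1     2,125.00     1,957.6232     1,957.6232
  2     2,125.00     1,803.4300     3,606.8599
  3     2,125.00     1,661.3818     4,984.1454
  4    52,125.00    37,542.8084   150,171.2335
  Σ                 42,965.2434   160,719.8621
P = 42,965.2434; D_Mac = 3.74069 yrs; D_mod = 3.74069/(1+0.0855) = 3.44606 yrs.
ΔP/P ≈ -D_mod · Δy = -3.44606 × (+0.004) = -0.013784 = -1.3784%.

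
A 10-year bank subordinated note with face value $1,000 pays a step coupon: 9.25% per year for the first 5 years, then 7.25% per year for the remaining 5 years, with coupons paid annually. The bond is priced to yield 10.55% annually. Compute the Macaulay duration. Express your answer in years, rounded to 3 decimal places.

6.749 years

Periodic yield y = 0.1055. Discount each cash flow and weight by its year:
  t   CF        PV=CF/(1+0.1055)^t    t·PV
  1        92.50        83.6725        83.6725
  2        92.50        75.6875       151.3750
  3        92.50        68.4645       205.3935
  4        92.50        61.9308       247.7232
  5        92.50        56.0206       280.1032
  6        72.50        39.7178       238.3070
  7        72.50        35.9275       251.4924
  8        72.50        32.4989       259.9908
  9        72.50        29.3974       264.5768
  10    1,072.50       393.3778     3,933.7779
  Σ                    876.6954     5,916.4123
Price P = Σ PV = 876.6954.
Macaulay duration = Σ(t·PV) / P = 5,916.4123 / 876.6954 = 6.74854 years.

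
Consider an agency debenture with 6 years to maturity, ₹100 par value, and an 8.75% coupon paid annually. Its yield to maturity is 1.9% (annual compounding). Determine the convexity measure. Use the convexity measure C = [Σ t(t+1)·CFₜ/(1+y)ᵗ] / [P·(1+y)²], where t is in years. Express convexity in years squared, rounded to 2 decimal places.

32.32

With y = 0.019:
  t   CF        PV=CF/(1+0.019)^t    t·PV        t(t+1)·PV
  1         8.75         8.5868         8.5868          17.1737
  2         8.75         8.4267        16.8535          50.5605
  3         8.75         8.2696        24.8089          99.2354
  4         8.75         8.1154        32.4617         162.3085
  5         8.75         7.9641        39.8205         238.9232
  6       108.75        97.1369       582.8213       4,079.7491
  Σ                    138.4996       705.3527       4,647.9504
P = 138.4996.
Convexity = Σ t(t+1)·PV / [P·(1+y)²] = 4,647.9504 / (138.4996 × 1.038361) = 32.31949.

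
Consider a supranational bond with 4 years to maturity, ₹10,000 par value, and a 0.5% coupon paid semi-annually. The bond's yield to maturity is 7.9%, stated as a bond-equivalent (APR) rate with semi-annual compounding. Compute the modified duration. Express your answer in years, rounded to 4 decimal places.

Periodic yield y = 0.0395. First find Macaulay duration:
  t   CF        PV=CF/(1+0.0395)^t    t·PV
  1        25.00        24.0500        24.0500
  2        25.00        23.1361        46.2723
  3        25.00        22.2570        66.7710
  4        25.00        21.4113        85.6450
  5        25.00        20.5976       102.9882
  6        25.00        19.8150       118.8897
  7        25.00        19.0620       133.4340
  8    10,025.00     7,353.4041    58,827.2327
  Σ                  7,503.7331    59,405.2829
P = 7,503.7331; Macaulay duration = 59,405.2829 / 7,503.7331 = 7.91676 half-year periods = 3.95838 years.
Modified duration = D_Mac / (1 + y) = 3.95838 / 1.0395 = 3.80797 years.

3.8080 years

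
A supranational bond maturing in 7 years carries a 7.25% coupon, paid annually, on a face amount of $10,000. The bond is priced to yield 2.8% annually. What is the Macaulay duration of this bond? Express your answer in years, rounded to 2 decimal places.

5.89 years

Periodic yield y = 0.028. Discount each cash flow and weight by its year:
  t   CF        PV=CF/(1+0.028)^t    t·PV
  1       725.00       705.2529       705.2529
  2       725.00       686.0437     1,372.0874
  3       725.00       667.3577     2,002.0730
  4       725.00       649.1806     2,596.7225
  5       725.00       631.4987     3,157.4933
  6       725.00       614.2983     3,685.7898
  7    10,725.00     8,839.8623    61,879.0359
  Σ                 12,793.4941    75,398.4548
Price P = Σ PV = 12,793.4941.
Macaulay duration = Σ(t·PV) / P = 75,398.4548 / 12,793.4941 = 5.89350 years.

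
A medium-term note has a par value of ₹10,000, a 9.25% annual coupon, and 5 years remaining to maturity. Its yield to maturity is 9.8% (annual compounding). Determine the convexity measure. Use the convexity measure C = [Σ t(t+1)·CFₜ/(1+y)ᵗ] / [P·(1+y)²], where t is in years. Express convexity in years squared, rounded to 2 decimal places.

With y = 0.098:
  t   CF        PV=CF/(1+0.098)^t    t·PV        t(t+1)·PV
  1       925.00       842.4408       842.4408       1,684.8816
  2       925.00       767.2503     1,534.5005       4,603.5016
  3       925.00       698.7707     2,096.3122       8,385.2489
  4       925.00       636.4032     2,545.6129      12,728.0645
  5    10,925.00     6,845.5720    34,227.8602     205,367.1612
  Σ                  9,790.4371    41,246.7267     232,768.8578
P = 9,790.4371.
Convexity = Σ t(t+1)·PV / [P·(1+y)²] = 232,768.8578 / (9,790.4371 × 1.205604) = 19.72051.

19.72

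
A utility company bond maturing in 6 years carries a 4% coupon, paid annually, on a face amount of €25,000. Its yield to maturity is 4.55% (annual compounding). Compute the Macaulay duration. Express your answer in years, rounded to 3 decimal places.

5.443 years

Periodic yield y = 0.0455. Discount each cash flow and weight by its year:
  t   CF        PV=CF/(1+0.0455)^t    t·PV
  1     1,000.00       956.4802       956.4802
  2     1,000.00       914.8543     1,829.7086
  3     1,000.00       875.0400     2,625.1199
  4     1,000.00       836.9584     3,347.8334
  5     1,000.00       800.5341     4,002.6703
  6    26,000.00    19,908.0684   119,448.4106
  Σ                 24,291.9353   132,210.2230
Price P = Σ PV = 24,291.9353.
Macaulay duration = Σ(t·PV) / P = 132,210.2230 / 24,291.9353 = 5.44256 years.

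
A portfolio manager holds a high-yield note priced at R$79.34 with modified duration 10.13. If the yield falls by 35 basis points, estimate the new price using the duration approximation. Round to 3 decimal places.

Duration approximation: ΔP/P ≈ -D_mod · Δy = -10.13 × (-0.0035) = +0.035455.
New price ≈ 79.34 × (1 + 0.035455) = 82.1529997.

R$82.153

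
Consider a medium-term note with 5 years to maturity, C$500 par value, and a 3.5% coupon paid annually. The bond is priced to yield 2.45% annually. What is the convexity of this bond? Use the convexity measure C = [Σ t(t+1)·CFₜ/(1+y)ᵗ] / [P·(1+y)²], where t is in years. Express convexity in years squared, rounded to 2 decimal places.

26.17

With y = 0.0245:
  t   CF        PV=CF/(1+0.0245)^t    t·PV        t(t+1)·PV
  1        17.50        17.0815        17.0815          34.1630
  2        17.50        16.6730        33.3460         100.0381
  3        17.50        16.2743        48.8229         195.2915
  4        17.50        15.8851        63.5404         317.7022
  5       517.50       458.5118     2,292.5591      13,755.3547
  Σ                    524.4257     2,455.3500      14,402.5495
P = 524.4257.
Convexity = Σ t(t+1)·PV / [P·(1+y)²] = 14,402.5495 / (524.4257 × 1.049600) = 26.16565.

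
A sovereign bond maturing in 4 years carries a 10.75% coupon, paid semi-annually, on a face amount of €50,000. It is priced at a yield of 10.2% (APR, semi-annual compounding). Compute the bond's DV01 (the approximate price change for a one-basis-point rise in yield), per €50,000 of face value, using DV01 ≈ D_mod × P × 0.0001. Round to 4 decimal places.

€16.2714

Periodic yield y = 0.051.
  t   CF        PV=CF/(1+0.051)^t    t·PV
  1     2,687.50     2,557.0885     2,557.0885
  2     2,687.50     2,433.0052     4,866.0104
  3     2,687.50     2,314.9431     6,944.8294
  4     2,687.50     2,202.6100     8,810.4400
  5     2,687.50     2,095.7279    10,478.6394
  6     2,687.50     1,994.0322    11,964.1935
  7     2,687.50     1,897.2714    13,280.8998
  8    52,687.50    35,390.4320   283,123.4559
  Σ                 50,885.1104   342,025.5569
P = 50,885.1104; D_Mac = 6.72153 half-year periods = 3.36076 yrs; D_mod = 3.19768 yrs.
DV01 ≈ 3.19768 × 50,885.1104 × 0.0001 = 16.271435.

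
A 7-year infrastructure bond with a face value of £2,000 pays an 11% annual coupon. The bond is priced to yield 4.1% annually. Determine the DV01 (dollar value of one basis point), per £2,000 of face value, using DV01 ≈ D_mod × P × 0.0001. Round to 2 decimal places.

£1.50

Periodic yield y = 0.041.
  t   CF        PV=CF/(1+0.041)^t    t·PV
  1       220.00       211.3353       211.3353
  2       220.00       203.0118       406.0235
  3       220.00       195.0161       585.0483
  4       220.00       187.3354       749.3414
  5       220.00       179.9571       899.7856
  6       220.00       172.8695     1,037.2168
  7     2,220.00     1,675.7062    11,729.9432
  Σ                  2,825.2313    15,618.6942
P = 2,825.2313; D_Mac = 5.52829 yrs; D_mod = 5.31056 yrs.
DV01 ≈ 5.31056 × 2,825.2313 × 0.0001 = 1.500355.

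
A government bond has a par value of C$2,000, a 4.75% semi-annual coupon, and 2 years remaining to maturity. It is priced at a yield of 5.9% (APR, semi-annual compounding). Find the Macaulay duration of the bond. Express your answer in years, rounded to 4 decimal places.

1.9306 years

Periodic yield y = 0.0295. Discount each cash flow and weight by its period:
  t   CF        PV=CF/(1+0.0295)^t    t·PV
  1        47.50        46.1389        46.1389
  2        47.50        44.8168        89.6336
  3        47.50        43.5326       130.5978
  4     2,047.50     1,822.7139     7,290.8556
  Σ                  1,957.2022     7,557.2259
Price P = Σ PV = 1,957.2022.
Macaulay duration = Σ(t·PV) / P = 7,557.2259 / 1,957.2022 = 3.86124 half-year periods.
In years: 3.86124 / 2 = 1.93062 years.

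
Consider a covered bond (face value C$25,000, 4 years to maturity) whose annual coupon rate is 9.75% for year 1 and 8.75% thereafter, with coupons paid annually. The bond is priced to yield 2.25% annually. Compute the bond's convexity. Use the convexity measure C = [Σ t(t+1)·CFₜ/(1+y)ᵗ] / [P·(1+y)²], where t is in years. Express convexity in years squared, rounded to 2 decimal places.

With y = 0.0225:
  t   CF        PV=CF/(1+0.0225)^t    t·PV        t(t+1)·PV
  1     2,437.50     2,383.8631     2,383.8631       4,767.7262
  2     2,187.50     2,092.2878     4,184.5757      12,553.7270
  3     2,187.50     2,046.2473     6,138.7418      24,554.9672
  4    27,187.50    24,872.3034    99,489.2138     497,446.0690
  Σ                 31,394.7016   112,196.3943     539,322.4893
P = 31,394.7016.
Convexity = Σ t(t+1)·PV / [P·(1+y)²] = 539,322.4893 / (31,394.7016 × 1.045506) = 16.43106.

16.43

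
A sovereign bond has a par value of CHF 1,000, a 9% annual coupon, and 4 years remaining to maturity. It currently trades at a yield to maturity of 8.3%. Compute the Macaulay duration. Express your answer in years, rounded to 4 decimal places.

Periodic yield y = 0.083. Discount each cash flow and weight by its year:
  t   CF        PV=CF/(1+0.083)^t    t·PV
  1        90.00        83.1025        83.1025
  2        90.00        76.7336       153.4672
  3        90.00        70.8528       212.5585
  4     1,090.00       792.3420     3,169.3680
  Σ                  1,023.0309     3,618.4961
Price P = Σ PV = 1,023.0309.
Macaulay duration = Σ(t·PV) / P = 3,618.4961 / 1,023.0309 = 3.53703 years.

3.5370 years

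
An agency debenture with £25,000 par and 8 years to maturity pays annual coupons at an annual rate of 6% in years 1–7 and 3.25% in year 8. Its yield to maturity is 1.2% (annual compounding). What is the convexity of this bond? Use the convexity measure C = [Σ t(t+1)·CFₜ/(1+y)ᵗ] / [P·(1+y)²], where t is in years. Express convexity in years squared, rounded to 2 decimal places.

With y = 0.012:
  t   CF        PV=CF/(1+0.012)^t    t·PV        t(t+1)·PV
  1     1,500.00     1,482.2134     1,482.2134       2,964.4269
  2     1,500.00     1,464.6378     2,929.2756       8,787.8267
  3     1,500.00     1,447.2705     4,341.8116      17,367.2465
  4     1,500.00     1,430.1092     5,720.4369      28,602.1846
  5     1,500.00     1,413.1514     7,065.7571      42,394.5423
  6     1,500.00     1,396.3947     8,378.3681      58,648.5764
  7     1,500.00     1,379.8366     9,658.8564      77,270.8516
  8    25,812.50    23,463.1312   187,705.0496   1,689,345.4460
  Σ                 33,476.7449   227,281.7686   1,925,381.1009
P = 33,476.7449.
Convexity = Σ t(t+1)·PV / [P·(1+y)²] = 1,925,381.1009 / (33,476.7449 × 1.024144) = 56.15811.

56.16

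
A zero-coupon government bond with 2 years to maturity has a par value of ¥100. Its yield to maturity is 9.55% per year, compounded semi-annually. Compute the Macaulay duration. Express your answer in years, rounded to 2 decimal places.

2.00 years

A zero-coupon bond has a single cash flow at maturity, so its Macaulay duration equals its maturity: 2 years.
(Equivalently: 4 semi-annual periods ÷ 2 = 2 years.)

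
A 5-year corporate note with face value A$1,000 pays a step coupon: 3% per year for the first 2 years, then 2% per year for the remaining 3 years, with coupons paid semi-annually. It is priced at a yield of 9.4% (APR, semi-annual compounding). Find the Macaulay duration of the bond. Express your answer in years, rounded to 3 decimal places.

Periodic yield y = 0.047. Discount each cash flow and weight by its period:
  t   CF        PV=CF/(1+0.047)^t    t·PV
  1        15.00        14.3266        14.3266
  2        15.00        13.6835        27.3670
  3        15.00        13.0693        39.2078
  4        15.00        12.4826        49.9303
  5        10.00         7.9482        39.7408
  6        10.00         7.5914        45.5482
  7        10.00         7.2506        50.7541
  8        10.00         6.9251        55.4009
  9        10.00         6.6142        59.5281
  10    1,010.00       638.0498     6,380.4977
  Σ                    727.9413     6,762.3017
Price P = Σ PV = 727.9413.
Macaulay duration = Σ(t·PV) / P = 6,762.3017 / 727.9413 = 9.28963 half-year periods.
In years: 9.28963 / 2 = 4.64481 years.

4.645 years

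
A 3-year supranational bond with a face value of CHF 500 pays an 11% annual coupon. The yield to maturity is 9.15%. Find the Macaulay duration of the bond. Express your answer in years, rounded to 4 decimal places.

Periodic yield y = 0.0915. Discount each cash flow and weight by its year:
  t   CF        PV=CF/(1+0.0915)^t    t·PV
  1        55.00        50.3894        50.3894
  2        55.00        46.1653        92.3305
  3       555.00       426.7974     1,280.3922
  Σ                    523.3520     1,423.1121
Price P = Σ PV = 523.3520.
Macaulay duration = Σ(t·PV) / P = 1,423.1121 / 523.3520 = 2.71923 years.

2.7192 years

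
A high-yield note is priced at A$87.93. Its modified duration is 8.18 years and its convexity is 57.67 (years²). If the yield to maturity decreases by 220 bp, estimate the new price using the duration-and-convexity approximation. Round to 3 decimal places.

Duration effect: -D_mod·Δy = -8.18 × (-0.022) = +0.179960
Convexity effect: ½·C·(Δy)² = 0.5 × 57.67 × (-0.022)² = +0.01395614
ΔP/P ≈ +0.179960 + 0.01395614 = +0.19391614
New price ≈ 87.93 × (1 + 0.19391614) = 104.9810461902.

A$104.981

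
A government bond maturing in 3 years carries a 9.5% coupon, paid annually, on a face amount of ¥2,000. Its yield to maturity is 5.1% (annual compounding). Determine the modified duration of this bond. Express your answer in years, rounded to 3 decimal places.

Periodic yield y = 0.051. First find Macaulay duration:
  t   CF        PV=CF/(1+0.051)^t    t·PV
  1       190.00       180.7802       180.7802
  2       190.00       172.0078       344.0156
  3     2,190.00     1,886.4095     5,659.2284
  Σ                  2,239.1975     6,184.0242
P = 2,239.1975; Macaulay duration = 6,184.0242 / 2,239.1975 = 2.76171 years.
Modified duration = D_Mac / (1 + y) = 2.76171 / 1.051 = 2.62770 years.

2.628 years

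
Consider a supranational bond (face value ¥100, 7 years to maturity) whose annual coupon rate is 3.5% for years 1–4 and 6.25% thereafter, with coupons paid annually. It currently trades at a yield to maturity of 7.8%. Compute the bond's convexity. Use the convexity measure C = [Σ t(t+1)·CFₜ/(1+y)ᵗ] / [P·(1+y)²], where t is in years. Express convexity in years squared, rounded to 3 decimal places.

With y = 0.078:
  t   CF        PV=CF/(1+0.078)^t    t·PV        t(t+1)·PV
  1         3.50         3.2468         3.2468           6.4935
  2         3.50         3.0118         6.0237          18.0710
  3         3.50         2.7939         8.3817          33.5269
  4         3.50         2.5917        10.3670          51.8350
  5         6.25         4.2933        21.4663         128.7975
  6         6.25         3.9826        23.8956         167.2695
  7       106.25        62.8055       439.6384       3,517.1075
  Σ                     82.7256       513.0195       3,923.1008
P = 82.7256.
Convexity = Σ t(t+1)·PV / [P·(1+y)²] = 3,923.1008 / (82.7256 × 1.162084) = 40.80864.

40.809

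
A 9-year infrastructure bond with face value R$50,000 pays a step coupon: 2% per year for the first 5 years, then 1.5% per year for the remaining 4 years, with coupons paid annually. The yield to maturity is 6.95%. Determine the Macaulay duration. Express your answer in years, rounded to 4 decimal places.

Periodic yield y = 0.0695. Discount each cash flow and weight by its year:
  t   CF        PV=CF/(1+0.0695)^t    t·PV
  1     1,000.00       935.0164       935.0164
  2     1,000.00       874.2556     1,748.5112
  3     1,000.00       817.4433     2,452.3299
  4     1,000.00       764.3229     3,057.2914
  5     1,000.00       714.6544     3,573.2719
  6       750.00       501.1601     3,006.9609
  7       750.00       468.5929     3,280.1506
  8       750.00       438.1421     3,505.1365
  9    50,750.00    27,721.0034   249,489.0308
  Σ                 33,234.5911   271,047.6995
Price P = Σ PV = 33,234.5911.
Macaulay duration = Σ(t·PV) / P = 271,047.6995 / 33,234.5911 = 8.15559 years.

8.1556 years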